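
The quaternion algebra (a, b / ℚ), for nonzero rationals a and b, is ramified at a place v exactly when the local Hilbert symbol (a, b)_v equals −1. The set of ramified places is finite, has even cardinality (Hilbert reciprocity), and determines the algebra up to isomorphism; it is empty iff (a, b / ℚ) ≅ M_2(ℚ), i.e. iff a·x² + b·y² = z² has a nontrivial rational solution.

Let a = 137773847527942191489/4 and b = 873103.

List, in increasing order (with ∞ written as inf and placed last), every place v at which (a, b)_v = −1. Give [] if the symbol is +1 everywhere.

[7, 11, 17, 23]

Mod squares: a ≡ 37961, b ≡ 873103. Check v ∈ {∞, 2, 3, 7, 11, 17, 23, 29}.
v=17: a=17^3·(≡6), b=17^1·(≡2) mod 17; (6|17)=-1, (2|17)=+1; (−1)^{3·1·8}·(-1)^1·(+1)^3 = -1.
v=29: a=29^3·(≡9), b=29^1·(≡5) mod 29; (9|29)=+1, (5|29)=+1; (−1)^{3·1·14}·(+1)^1·(+1)^3 = +1.
v=23: a=23^4·(≡22), b=23^1·(≡11) mod 23; (22|23)=-1, (11|23)=-1; (−1)^{4·1·11}·(-1)^1·(-1)^4 = -1.
v=2: v_2(a)=-2, v_2(b)=0; units ≡ 1, 7 (mod 8); ε·ε+αω+βω = 0·1+-2·0+0·0 ≡ 0  ⇒  (a,b)_2 = +1.
v=11: a=11^3·(≡8), b=11^1·(≡8) mod 11; (8|11)=-1, (8|11)=-1; (−1)^{3·1·5}·(-1)^1·(-1)^3 = -1.
v=7: a=7^3·(≡6), b=7^1·(≡3) mod 7; (6|7)=-1, (3|7)=-1; (−1)^{3·1·3}·(-1)^1·(-1)^3 = -1.
v=3: a=3^2·(≡2), b=3^0·(≡1) mod 3; (2|3)=-1, (1|3)=+1; (−1)^{2·0·1}·(-1)^0·(+1)^2 = +1.
v=∞: 37961 > 0 and 873103 > 0  ⇒  (a,b)_∞ = +1.
|Ram(37961, 873103)| = 4, even; anisotropic at {7, 11, 17, 23}.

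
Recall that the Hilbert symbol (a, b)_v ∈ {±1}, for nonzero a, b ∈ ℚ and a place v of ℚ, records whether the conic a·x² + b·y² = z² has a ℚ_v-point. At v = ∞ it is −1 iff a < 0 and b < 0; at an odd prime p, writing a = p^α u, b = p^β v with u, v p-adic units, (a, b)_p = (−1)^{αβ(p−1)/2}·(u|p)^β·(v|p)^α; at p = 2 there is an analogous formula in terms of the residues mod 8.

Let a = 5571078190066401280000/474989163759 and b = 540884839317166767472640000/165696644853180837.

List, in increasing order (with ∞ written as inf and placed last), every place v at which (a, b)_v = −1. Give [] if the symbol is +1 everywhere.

Mod squares: a ≡ 1584937, b ≡ 4290927. Check v ∈ {∞, 2, 3, 5, 11, 17, 29, 31, 37, 41, 43}.
v=29: a=29^1·(≡11), b=29^1·(≡7) mod 29; (11|29)=-1, (7|29)=+1; (−1)^{1·1·14}·(-1)^1·(+1)^1 = -1.
v=3: a=3^-2·(≡1), b=3^-3·(≡2) mod 3; (1|3)=+1, (2|3)=-1; (−1)^{-2·-3·1}·(+1)^-3·(-1)^-2 = +1.
v=31: a=31^-3·(≡18), b=31^-5·(≡8) mod 31; (18|31)=+1, (8|31)=+1; (−1)^{-3·-5·15}·(+1)^-5·(+1)^-3 = -1.
v=43: a=43^1·(≡33), b=43^1·(≡7) mod 43; (33|43)=-1, (7|43)=-1; (−1)^{1·1·21}·(-1)^1·(-1)^1 = -1.
v=37: a=37^2·(≡6), b=37^3·(≡8) mod 37; (6|37)=-1, (8|37)=-1; (−1)^{2·3·18}·(-1)^3·(-1)^2 = -1.
v=2: v_2(a)=18, v_2(b)=24; units ≡ 1, 7 (mod 8); ε·ε+αω+βω = 0·1+18·0+24·0 ≡ 0  ⇒  (a,b)_2 = +1.
v=11: a=11^-6·(≡8), b=11^-8·(≡5) mod 11; (8|11)=-1, (5|11)=+1; (−1)^{-6·-8·5}·(-1)^-8·(+1)^-6 = +1.
v=17: a=17^2·(≡7), b=17^2·(≡8) mod 17; (7|17)=-1, (8|17)=+1; (−1)^{2·2·8}·(-1)^2·(+1)^2 = +1.
v=41: a=41^3·(≡12), b=41^4·(≡33) mod 41; (12|41)=-1, (33|41)=+1; (−1)^{3·4·20}·(-1)^4·(+1)^3 = +1.
v=5: a=5^4·(≡2), b=5^4·(≡2) mod 5; (2|5)=-1, (2|5)=-1; (−1)^{4·4·2}·(-1)^4·(-1)^4 = +1.
v=∞: 1584937 > 0 and 4290927 > 0  ⇒  (a,b)_∞ = +1.
(1584937, 4290927 / ℚ) ramifies at {29, 31, 37, 43}: a division algebra.

[29, 31, 37, 43]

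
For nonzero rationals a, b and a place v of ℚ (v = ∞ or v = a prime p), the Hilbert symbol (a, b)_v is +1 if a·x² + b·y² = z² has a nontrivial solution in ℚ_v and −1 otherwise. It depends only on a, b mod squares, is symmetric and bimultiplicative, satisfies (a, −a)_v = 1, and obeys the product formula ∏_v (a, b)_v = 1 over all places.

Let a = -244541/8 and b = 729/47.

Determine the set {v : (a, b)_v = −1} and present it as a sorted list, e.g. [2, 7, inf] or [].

[2, 47]

(a, b) ≡ (-4042, 47) mod (ℚ^×)²; places V = {2, 3, 11, 43, 47, ∞}.
(a,b)_43: α=1, u≡4; β=0, v≡21 (mod 43); (4|43)=+1, (21|43)=+1; sign (−1)^0·+1^0·+1^1 = +1.
(a,b)_2: α=-3, β=0; u≡3, v≡7 (mod 8); ε(u)ε(v)=1·1, αω(v)=-3·0, βω(u)=0·1; sum ≡ 1  ⇒  -1.
(a,b)_∞: sgn(-4042)=−, sgn(47)=+, so +1.
(a,b)_11: α=2, u≡10; β=0, v≡1 (mod 11); (10|11)=-1, (1|11)=+1; sign (−1)^0·-1^0·+1^2 = +1.
(a,b)_47: α=1, u≡37; β=-1, v≡24 (mod 47); (37|47)=+1, (24|47)=+1; sign (−1)^1·+1^-1·+1^1 = -1.
(a,b)_3: α=0, u≡2; β=6, v≡2 (mod 3); (2|3)=-1, (2|3)=-1; sign (−1)^0·-1^6·-1^0 = +1.
(-4042, 47 / ℚ) ramifies at {2, 47}: a division algebra.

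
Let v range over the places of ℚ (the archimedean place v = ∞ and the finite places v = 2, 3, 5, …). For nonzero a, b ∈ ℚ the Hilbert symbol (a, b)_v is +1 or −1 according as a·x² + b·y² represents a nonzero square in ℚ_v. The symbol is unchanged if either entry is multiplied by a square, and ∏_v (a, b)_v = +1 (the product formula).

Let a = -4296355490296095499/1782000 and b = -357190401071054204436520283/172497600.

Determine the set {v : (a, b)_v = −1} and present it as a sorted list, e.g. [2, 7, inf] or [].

Mod squares: a ≡ -352834405, b ≡ -2031337. Check v ∈ {∞, 2, 3, 5, 7, 11, 13, 17, 23, 31, 37, 47}.
v=31: a=31^1·(≡20), b=31^1·(≡8) mod 31; (20|31)=+1, (8|31)=+1; (−1)^{1·1·15}·(+1)^1·(+1)^1 = -1.
v=2: v_2(a)=-4, v_2(b)=-6; units ≡ 3, 7 (mod 8); ε·ε+αω+βω = 1·1+-4·0+-6·1 ≡ 1  ⇒  (a,b)_2 = -1.
v=23: a=23^4·(≡3), b=23^3·(≡3) mod 23; (3|23)=+1, (3|23)=+1; (−1)^{4·3·11}·(+1)^3·(+1)^4 = +1.
v=37: a=37^1·(≡17), b=37^1·(≡26) mod 37; (17|37)=-1, (26|37)=+1; (−1)^{1·1·18}·(-1)^1·(+1)^1 = -1.
v=11: a=11^-1·(≡8), b=11^-3·(≡9) mod 11; (8|11)=-1, (9|11)=+1; (−1)^{-1·-3·5}·(-1)^-3·(+1)^-1 = +1.
v=13: a=13^2·(≡4), b=13^4·(≡3) mod 13; (4|13)=+1, (3|13)=+1; (−1)^{2·4·6}·(+1)^4·(+1)^2 = +1.
v=47: a=47^1·(≡1), b=47^2·(≡34) mod 47; (1|47)=+1, (34|47)=+1; (−1)^{1·2·23}·(+1)^2·(+1)^1 = +1.
v=3: a=3^-4·(≡2), b=3^-4·(≡2) mod 3; (2|3)=-1, (2|3)=-1; (−1)^{-4·-4·1}·(-1)^-4·(-1)^-4 = +1.
v=5: a=5^-3·(≡1), b=5^-2·(≡3) mod 5; (1|5)=+1, (3|5)=-1; (−1)^{-3·-2·2}·(+1)^-2·(-1)^-3 = -1.
v=∞: -352834405 < 0 and -2031337 < 0  ⇒  (a,b)_∞ = -1.
v=17: a=17^3·(≡14), b=17^6·(≡11) mod 17; (14|17)=-1, (11|17)=-1; (−1)^{3·6·8}·(-1)^6·(-1)^3 = -1.
v=7: a=7^3·(≡6), b=7^5·(≡2) mod 7; (6|7)=-1, (2|7)=+1; (−1)^{3·5·3}·(-1)^5·(+1)^3 = +1.
|Ram(-352834405, -2031337)| = 6, even; anisotropic at {2, 5, 17, 31, 37, ∞}.

[2, 5, 17, 31, 37, inf]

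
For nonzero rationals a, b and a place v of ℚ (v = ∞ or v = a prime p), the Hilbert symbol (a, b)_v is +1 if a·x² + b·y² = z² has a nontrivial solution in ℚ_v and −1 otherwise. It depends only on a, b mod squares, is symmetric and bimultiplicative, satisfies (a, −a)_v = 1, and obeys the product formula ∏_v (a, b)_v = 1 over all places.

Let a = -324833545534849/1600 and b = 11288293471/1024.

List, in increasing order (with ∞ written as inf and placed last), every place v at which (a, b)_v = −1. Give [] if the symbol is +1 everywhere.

[2, 7, 17, 41]

(a, b) ≡ (-6409, 108199) mod (ℚ^×)²; places V = {2, 5, 7, 13, 17, 19, 29, 41, ∞}.
(a,b)_29: α=1, u≡12; β=1, v≡8 (mod 29); (12|29)=-1, (8|29)=-1; sign (−1)^0·-1^1·-1^1 = +1.
(a,b)_17: α=5, u≡12; β=2, v≡11 (mod 17); (12|17)=-1, (11|17)=-1; sign (−1)^0·-1^2·-1^5 = -1.
(a,b)_5: α=-2, u≡4; β=0, v≡4 (mod 5); (4|5)=+1, (4|5)=+1; sign (−1)^0·+1^0·+1^-2 = +1.
(a,b)_13: α=1, u≡9; β=1, v≡9 (mod 13); (9|13)=+1, (9|13)=+1; sign (−1)^0·+1^1·+1^1 = +1.
(a,b)_41: α=2, u≡6; β=1, v≡35 (mod 41); (6|41)=-1, (35|41)=-1; sign (−1)^0·-1^1·-1^2 = -1.
(a,b)_19: α=2, u≡12; β=2, v≡12 (mod 19); (12|19)=-1, (12|19)=-1; sign (−1)^0·-1^2·-1^2 = +1.
(a,b)_2: α=-6, β=-10; u≡7, v≡7 (mod 8); ε(u)ε(v)=1·1, αω(v)=-6·0, βω(u)=-10·0; sum ≡ 1  ⇒  -1.
(a,b)_7: α=0, u≡5; β=1, v≡4 (mod 7); (5|7)=-1, (4|7)=+1; sign (−1)^0·-1^1·+1^0 = -1.
(a,b)_∞: sgn(-6409)=−, sgn(108199)=+, so +1.
|Ram(-6409, 108199)| = 4, even; anisotropic at {2, 7, 17, 41}.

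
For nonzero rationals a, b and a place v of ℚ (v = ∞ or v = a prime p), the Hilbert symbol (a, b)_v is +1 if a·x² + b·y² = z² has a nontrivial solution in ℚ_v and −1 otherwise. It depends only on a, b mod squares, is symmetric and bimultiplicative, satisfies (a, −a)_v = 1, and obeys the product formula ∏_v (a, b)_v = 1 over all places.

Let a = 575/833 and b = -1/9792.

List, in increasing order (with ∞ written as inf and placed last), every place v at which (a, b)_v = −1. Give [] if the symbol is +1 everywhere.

[2, 17]

(a, b) ≡ (391, -17) mod (ℚ^×)²; places V = {2, 3, 5, 7, 17, 23, ∞}.
(a,b)_23: α=1, u≡5; β=0, v≡4 (mod 23); (5|23)=-1, (4|23)=+1; sign (−1)^0·-1^0·+1^1 = +1.
(a,b)_5: α=2, u≡1; β=0, v≡2 (mod 5); (1|5)=+1, (2|5)=-1; sign (−1)^0·+1^0·-1^2 = +1.
(a,b)_3: α=0, u≡1; β=-2, v≡1 (mod 3); (1|3)=+1, (1|3)=+1; sign (−1)^0·+1^-2·+1^0 = +1.
(a,b)_∞: sgn(391)=+, sgn(-17)=−, so +1.
(a,b)_17: α=-1, u≡10; β=-1, v≡9 (mod 17); (10|17)=-1, (9|17)=+1; sign (−1)^0·-1^-1·+1^-1 = -1.
(a,b)_7: α=-2, u≡5; β=0, v≡1 (mod 7); (5|7)=-1, (1|7)=+1; sign (−1)^0·-1^0·+1^-2 = +1.
(a,b)_2: α=0, β=-6; u≡7, v≡7 (mod 8); ε(u)ε(v)=1·1, αω(v)=0·0, βω(u)=-6·0; sum ≡ 1  ⇒  -1.
|Ram(391, -17)| = 2, even; anisotropic at {2, 17}.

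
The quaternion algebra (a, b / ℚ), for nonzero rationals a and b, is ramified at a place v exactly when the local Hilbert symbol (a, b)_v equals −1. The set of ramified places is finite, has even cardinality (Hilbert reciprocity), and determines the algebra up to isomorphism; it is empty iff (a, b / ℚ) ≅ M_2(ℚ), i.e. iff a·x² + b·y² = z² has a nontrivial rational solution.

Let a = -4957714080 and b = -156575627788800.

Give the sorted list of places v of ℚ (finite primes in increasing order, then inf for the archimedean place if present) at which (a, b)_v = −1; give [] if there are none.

[5, 17, 19, inf]

(a, b) ≡ (-330, -1938) mod (ℚ^×)²; places V = {2, 3, 5, 11, 17, 19, ∞}.
(a,b)_11: α=1, u≡4; β=2, v≡9 (mod 11); (4|11)=+1, (9|11)=+1; sign (−1)^0·+1^2·+1^1 = +1.
(a,b)_3: α=3, u≡1; β=1, v≡2 (mod 3); (1|3)=+1, (2|3)=-1; sign (−1)^1·+1^1·-1^3 = +1.
(a,b)_5: α=1, u≡4; β=2, v≡3 (mod 5); (4|5)=+1, (3|5)=-1; sign (−1)^0·+1^2·-1^1 = -1.
(a,b)_19: α=2, u≡15; β=3, v≡18 (mod 19); (15|19)=-1, (18|19)=-1; sign (−1)^0·-1^3·-1^2 = -1.
(a,b)_2: α=5, β=9; u≡3, v≡7 (mod 8); ε(u)ε(v)=1·1, αω(v)=5·0, βω(u)=9·1; sum ≡ 0  ⇒  +1.
(a,b)_∞: sgn(-330)=−, sgn(-1938)=−, so -1.
(a,b)_17: α=2, u≡14; β=3, v≡14 (mod 17); (14|17)=-1, (14|17)=-1; sign (−1)^0·-1^3·-1^2 = -1.
(-330, -1938 / ℚ) ramifies at {5, 17, 19, ∞}: a division algebra.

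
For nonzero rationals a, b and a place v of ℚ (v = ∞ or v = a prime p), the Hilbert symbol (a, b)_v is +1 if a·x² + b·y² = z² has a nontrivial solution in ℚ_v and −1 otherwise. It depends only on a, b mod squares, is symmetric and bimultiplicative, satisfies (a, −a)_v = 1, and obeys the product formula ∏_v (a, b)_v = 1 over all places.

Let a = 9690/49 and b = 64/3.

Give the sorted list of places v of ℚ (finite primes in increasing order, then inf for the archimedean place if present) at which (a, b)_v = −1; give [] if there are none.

[2, 5, 17, 19]

Mod squares: a ≡ 9690, b ≡ 3. Check v ∈ {∞, 2, 3, 5, 7, 17, 19}.
v=2: v_2(a)=1, v_2(b)=6; units ≡ 5, 3 (mod 8); ε·ε+αω+βω = 0·1+1·1+6·1 ≡ 1  ⇒  (a,b)_2 = -1.
v=19: a=19^1·(≡17), b=19^0·(≡15) mod 19; (17|19)=+1, (15|19)=-1; (−1)^{1·0·9}·(+1)^0·(-1)^1 = -1.
v=5: a=5^1·(≡2), b=5^0·(≡3) mod 5; (2|5)=-1, (3|5)=-1; (−1)^{1·0·2}·(-1)^0·(-1)^1 = -1.
v=∞: 9690 > 0 and 3 > 0  ⇒  (a,b)_∞ = +1.
v=3: a=3^1·(≡2), b=3^-1·(≡1) mod 3; (2|3)=-1, (1|3)=+1; (−1)^{1·-1·1}·(-1)^-1·(+1)^1 = +1.
v=17: a=17^1·(≡4), b=17^0·(≡10) mod 17; (4|17)=+1, (10|17)=-1; (−1)^{1·0·8}·(+1)^0·(-1)^1 = -1.
v=7: a=7^-2·(≡2), b=7^0·(≡5) mod 7; (2|7)=+1, (5|7)=-1; (−1)^{-2·0·3}·(+1)^0·(-1)^-2 = +1.
|Ram(9690, 3)| = 4, even; anisotropic at {2, 5, 17, 19}.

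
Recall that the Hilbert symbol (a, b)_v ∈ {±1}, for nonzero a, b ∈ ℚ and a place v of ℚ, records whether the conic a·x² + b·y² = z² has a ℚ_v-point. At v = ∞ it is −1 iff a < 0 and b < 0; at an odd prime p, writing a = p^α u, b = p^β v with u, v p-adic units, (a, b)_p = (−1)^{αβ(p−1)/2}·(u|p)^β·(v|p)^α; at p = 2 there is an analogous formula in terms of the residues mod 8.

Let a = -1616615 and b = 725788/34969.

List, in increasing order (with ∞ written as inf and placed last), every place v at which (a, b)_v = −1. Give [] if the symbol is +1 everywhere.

Mod squares: a ≡ -1616615, b ≡ 7. Check v ∈ {∞, 2, 5, 7, 11, 13, 17, 19, 23}.
v=13: a=13^1·(≡3), b=13^0·(≡2) mod 13; (3|13)=+1, (2|13)=-1; (−1)^{1·0·6}·(+1)^0·(-1)^1 = -1.
v=11: a=11^1·(≡6), b=11^-2·(≡10) mod 11; (6|11)=-1, (10|11)=-1; (−1)^{1·-2·5}·(-1)^-2·(-1)^1 = -1.
v=5: a=5^1·(≡2), b=5^0·(≡2) mod 5; (2|5)=-1, (2|5)=-1; (−1)^{1·0·2}·(-1)^0·(-1)^1 = -1.
v=19: a=19^1·(≡16), b=19^0·(≡5) mod 19; (16|19)=+1, (5|19)=+1; (−1)^{1·0·9}·(+1)^0·(+1)^1 = +1.
v=7: a=7^1·(≡6), b=7^3·(≡4) mod 7; (6|7)=-1, (4|7)=+1; (−1)^{1·3·3}·(-1)^3·(+1)^1 = +1.
v=23: a=23^0·(≡9), b=23^2·(≡17) mod 23; (9|23)=+1, (17|23)=-1; (−1)^{0·2·11}·(+1)^2·(-1)^0 = +1.
v=17: a=17^1·(≡3), b=17^-2·(≡12) mod 17; (3|17)=-1, (12|17)=-1; (−1)^{1·-2·8}·(-1)^-2·(-1)^1 = -1.
v=2: v_2(a)=0, v_2(b)=2; units ≡ 1, 7 (mod 8); ε·ε+αω+βω = 0·1+0·0+2·0 ≡ 0  ⇒  (a,b)_2 = +1.
v=∞: -1616615 < 0 and 7 > 0  ⇒  (a,b)_∞ = +1.
(-1616615, 7 / ℚ) ramifies at {5, 11, 13, 17}: a division algebra.

[5, 11, 13, 17]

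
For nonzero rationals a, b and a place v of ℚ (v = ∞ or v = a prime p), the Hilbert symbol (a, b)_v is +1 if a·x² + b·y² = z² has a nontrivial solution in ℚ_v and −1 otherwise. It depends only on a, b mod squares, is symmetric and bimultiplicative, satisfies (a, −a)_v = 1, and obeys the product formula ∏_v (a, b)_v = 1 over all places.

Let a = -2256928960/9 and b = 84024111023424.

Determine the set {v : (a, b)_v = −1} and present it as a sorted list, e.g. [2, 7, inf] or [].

(a, b) ≡ (-35264515, 341) mod (ℚ^×)²; places V = {2, 3, 5, 11, 13, 31, 37, 43, ∞}.
(a,b)_13: α=1, u≡4; β=2, v≡1 (mod 13); (4|13)=+1, (1|13)=+1; sign (−1)^0·+1^2·+1^1 = +1.
(a,b)_5: α=1, u≡2; β=0, v≡4 (mod 5); (2|5)=-1, (4|5)=+1; sign (−1)^0·-1^0·+1^1 = +1.
(a,b)_2: α=6, β=6; u≡5, v≡5 (mod 8); ε(u)ε(v)=0·0, αω(v)=6·1, βω(u)=6·1; sum ≡ 0  ⇒  +1.
(a,b)_∞: sgn(-35264515)=−, sgn(341)=+, so +1.
(a,b)_31: α=1, u≡30; β=1, v≡29 (mod 31); (30|31)=-1, (29|31)=-1; sign (−1)^1·-1^1·-1^1 = -1.
(a,b)_37: α=1, u≡1; β=2, v≡24 (mod 37); (1|37)=+1, (24|37)=-1; sign (−1)^0·+1^2·-1^1 = -1.
(a,b)_3: α=-2, u≡2; β=2, v≡2 (mod 3); (2|3)=-1, (2|3)=-1; sign (−1)^0·-1^2·-1^-2 = +1.
(a,b)_11: α=1, u≡8; β=1, v≡5 (mod 11); (8|11)=-1, (5|11)=+1; sign (−1)^1·-1^1·+1^1 = +1.
(a,b)_43: α=1, u≡22; β=2, v≡4 (mod 43); (22|43)=-1, (4|43)=+1; sign (−1)^0·-1^2·+1^1 = +1.
(-35264515, 341 / ℚ) ramifies at {31, 37}: a division algebra.

[31, 37]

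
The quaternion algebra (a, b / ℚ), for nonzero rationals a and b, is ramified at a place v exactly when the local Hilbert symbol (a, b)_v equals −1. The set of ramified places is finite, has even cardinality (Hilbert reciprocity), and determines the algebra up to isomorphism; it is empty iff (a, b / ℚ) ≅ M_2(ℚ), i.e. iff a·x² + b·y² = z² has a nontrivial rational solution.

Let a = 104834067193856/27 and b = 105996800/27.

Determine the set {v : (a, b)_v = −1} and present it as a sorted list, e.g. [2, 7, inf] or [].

[3, 7]

Mod squares: a ≡ 42, b ≡ 6. Check v ∈ {∞, 2, 3, 5, 7, 11, 13, 23}.
v=5: a=5^0·(≡3), b=5^2·(≡1) mod 5; (3|5)=-1, (1|5)=+1; (−1)^{0·2·2}·(-1)^2·(+1)^0 = +1.
v=7: a=7^1·(≡5), b=7^2·(≡3) mod 7; (5|7)=-1, (3|7)=-1; (−1)^{1·2·3}·(-1)^2·(-1)^1 = -1.
v=11: a=11^2·(≡1), b=11^0·(≡6) mod 11; (1|11)=+1, (6|11)=-1; (−1)^{2·0·5}·(+1)^0·(-1)^2 = +1.
v=2: v_2(a)=13, v_2(b)=9; units ≡ 5, 3 (mod 8); ε·ε+αω+βω = 0·1+13·1+9·1 ≡ 0  ⇒  (a,b)_2 = +1.
v=23: a=23^2·(≡20), b=23^0·(≡3) mod 23; (20|23)=-1, (3|23)=+1; (−1)^{2·0·11}·(-1)^0·(+1)^2 = +1.
v=∞: 42 > 0 and 6 > 0  ⇒  (a,b)_∞ = +1.
v=13: a=13^4·(≡10), b=13^2·(≡2) mod 13; (10|13)=+1, (2|13)=-1; (−1)^{4·2·6}·(+1)^2·(-1)^4 = +1.
v=3: a=3^-3·(≡2), b=3^-3·(≡2) mod 3; (2|3)=-1, (2|3)=-1; (−1)^{-3·-3·1}·(-1)^-3·(-1)^-3 = -1.
Ram(42, 6) = {3, 7}; no ℚ_3-point on the conic.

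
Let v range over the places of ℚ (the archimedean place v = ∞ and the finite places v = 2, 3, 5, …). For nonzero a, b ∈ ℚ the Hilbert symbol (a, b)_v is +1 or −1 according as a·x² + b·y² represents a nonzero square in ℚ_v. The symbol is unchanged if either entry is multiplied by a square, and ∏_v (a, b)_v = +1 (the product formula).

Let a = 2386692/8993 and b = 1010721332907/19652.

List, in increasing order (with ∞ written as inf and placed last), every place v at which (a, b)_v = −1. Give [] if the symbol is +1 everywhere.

[3, 11]

Mod squares: a ≡ 23001, b ≡ 51. Check v ∈ {∞, 2, 3, 7, 11, 13, 17, 23, 41}.
v=2: v_2(a)=2, v_2(b)=-2; units ≡ 1, 3 (mod 8); ε·ε+αω+βω = 0·1+2·1+-2·0 ≡ 0  ⇒  (a,b)_2 = +1.
v=7: a=7^2·(≡6), b=7^0·(≡2) mod 7; (6|7)=-1, (2|7)=+1; (−1)^{2·0·3}·(-1)^0·(+1)^2 = +1.
v=41: a=41^1·(≡17), b=41^2·(≡8) mod 41; (17|41)=-1, (8|41)=+1; (−1)^{1·2·20}·(-1)^2·(+1)^1 = +1.
v=23: a=23^-2·(≡3), b=23^0·(≡22) mod 23; (3|23)=+1, (22|23)=-1; (−1)^{-2·0·11}·(+1)^0·(-1)^-2 = +1.
v=11: a=11^1·(≡5), b=11^4·(≡6) mod 11; (5|11)=+1, (6|11)=-1; (−1)^{1·4·5}·(+1)^4·(-1)^1 = -1.
v=17: a=17^-1·(≡14), b=17^-3·(≡10) mod 17; (14|17)=-1, (10|17)=-1; (−1)^{-1·-3·8}·(-1)^-3·(-1)^-1 = +1.
v=∞: 23001 > 0 and 51 > 0  ⇒  (a,b)_∞ = +1.
v=3: a=3^3·(≡2), b=3^5·(≡2) mod 3; (2|3)=-1, (2|3)=-1; (−1)^{3·5·1}·(-1)^5·(-1)^3 = -1.
v=13: a=13^0·(≡10), b=13^2·(≡12) mod 13; (10|13)=+1, (12|13)=+1; (−1)^{0·2·6}·(+1)^2·(+1)^0 = +1.
|Ram(23001, 51)| = 2, even; anisotropic at {3, 11}.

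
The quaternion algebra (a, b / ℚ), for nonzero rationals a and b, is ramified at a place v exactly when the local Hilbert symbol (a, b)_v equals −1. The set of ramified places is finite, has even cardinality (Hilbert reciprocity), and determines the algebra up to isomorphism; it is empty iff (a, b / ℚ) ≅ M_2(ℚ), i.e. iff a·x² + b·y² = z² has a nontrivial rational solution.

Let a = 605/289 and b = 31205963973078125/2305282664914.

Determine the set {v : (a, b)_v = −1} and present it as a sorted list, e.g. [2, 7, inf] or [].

[2, 5, 7, 17]

(a, b) ≡ (5, 2618) mod (ℚ^×)²; places V = {2, 5, 7, 11, 17, 53, ∞}.
(a,b)_5: α=1, u≡4; β=6, v≡3 (mod 5); (4|5)=+1, (3|5)=-1; sign (−1)^0·+1^6·-1^1 = -1.
(a,b)_2: α=0, β=-1; u≡5, v≡5 (mod 8); ε(u)ε(v)=0·0, αω(v)=0·1, βω(u)=-1·1; sum ≡ 1  ⇒  -1.
(a,b)_17: α=-2, u≡10; β=-7, v≡4 (mod 17); (10|17)=-1, (4|17)=+1; sign (−1)^0·-1^-7·+1^-2 = -1.
(a,b)_11: α=2, u≡9; β=11, v≡10 (mod 11); (9|11)=+1, (10|11)=-1; sign (−1)^0·+1^11·-1^2 = +1.
(a,b)_7: α=0, u≡5; β=1, v≡6 (mod 7); (5|7)=-1, (6|7)=-1; sign (−1)^0·-1^1·-1^0 = -1.
(a,b)_∞: sgn(5)=+, sgn(2618)=+, so +1.
(a,b)_53: α=0, u≡23; β=-2, v≡21 (mod 53); (23|53)=-1, (21|53)=-1; sign (−1)^0·-1^-2·-1^0 = +1.
Ram(5, 2618) = {2, 5, 7, 17}; no ℚ_2-point on the conic.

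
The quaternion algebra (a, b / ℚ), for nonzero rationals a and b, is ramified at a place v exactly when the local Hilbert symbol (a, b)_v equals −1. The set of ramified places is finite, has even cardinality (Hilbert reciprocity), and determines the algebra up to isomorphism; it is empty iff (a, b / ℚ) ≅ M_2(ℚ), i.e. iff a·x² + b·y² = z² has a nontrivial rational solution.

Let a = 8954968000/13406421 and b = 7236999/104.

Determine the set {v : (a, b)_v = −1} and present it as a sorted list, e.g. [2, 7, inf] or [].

(a, b) ≡ (1155, 6006) mod (ℚ^×)²; places V = {2, 3, 5, 7, 11, 13, 17, 29, 47, 59, ∞}.
(a,b)_59: α=0, u≡14; β=2, v≡58 (mod 59); (14|59)=-1, (58|59)=-1; sign (−1)^0·-1^2·-1^0 = +1.
(a,b)_3: α=-1, u≡1; β=3, v≡1 (mod 3); (1|3)=+1, (1|3)=+1; sign (−1)^1·+1^3·+1^-1 = -1.
(a,b)_2: α=6, β=-3; u≡3, v≡3 (mod 8); ε(u)ε(v)=1·1, αω(v)=6·1, βω(u)=-3·1; sum ≡ 0  ⇒  +1.
(a,b)_∞: sgn(1155)=+, sgn(6006)=+, so +1.
(a,b)_11: α=3, u≡8; β=1, v≡2 (mod 11); (8|11)=-1, (2|11)=-1; sign (−1)^1·-1^1·-1^3 = -1.
(a,b)_5: α=3, u≡4; β=0, v≡1 (mod 5); (4|5)=+1, (1|5)=+1; sign (−1)^0·+1^0·+1^3 = +1.
(a,b)_13: α=0, u≡2; β=-1, v≡2 (mod 13); (2|13)=-1, (2|13)=-1; sign (−1)^0·-1^-1·-1^0 = -1.
(a,b)_7: α=-1, u≡2; β=1, v≡1 (mod 7); (2|7)=+1, (1|7)=+1; sign (−1)^1·+1^1·+1^-1 = -1.
(a,b)_29: α=2, u≡9; β=0, v≡8 (mod 29); (9|29)=+1, (8|29)=-1; sign (−1)^0·+1^0·-1^2 = +1.
(a,b)_47: α=-2, u≡16; β=0, v≡8 (mod 47); (16|47)=+1, (8|47)=+1; sign (−1)^0·+1^0·+1^-2 = +1.
(a,b)_17: α=-2, u≡2; β=0, v≡7 (mod 17); (2|17)=+1, (7|17)=-1; sign (−1)^0·+1^0·-1^-2 = +1.
(1155, 6006 / ℚ) ramifies at {3, 7, 11, 13}: a division algebra.

[3, 7, 11, 13]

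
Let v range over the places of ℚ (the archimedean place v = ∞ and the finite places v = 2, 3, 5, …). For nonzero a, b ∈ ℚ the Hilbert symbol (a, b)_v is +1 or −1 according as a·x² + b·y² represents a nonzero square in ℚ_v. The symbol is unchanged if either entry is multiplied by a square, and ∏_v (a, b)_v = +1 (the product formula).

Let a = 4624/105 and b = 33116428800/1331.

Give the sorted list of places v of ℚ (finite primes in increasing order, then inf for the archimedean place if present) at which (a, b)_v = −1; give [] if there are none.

(a, b) ≡ (105, 462) mod (ℚ^×)²; places V = {2, 3, 5, 7, 11, 13, 17, ∞}.
(a,b)_2: α=4, β=9; u≡1, v≡7 (mod 8); ε(u)ε(v)=0·1, αω(v)=4·0, βω(u)=9·0; sum ≡ 0  ⇒  +1.
(a,b)_7: α=-1, u≡4; β=1, v≡5 (mod 7); (4|7)=+1, (5|7)=-1; sign (−1)^1·+1^1·-1^-1 = +1.
(a,b)_3: α=-1, u≡2; β=7, v≡1 (mod 3); (2|3)=-1, (1|3)=+1; sign (−1)^1·-1^7·+1^-1 = +1.
(a,b)_∞: sgn(105)=+, sgn(462)=+, so +1.
(a,b)_11: α=0, u≡8; β=-3, v≡4 (mod 11); (8|11)=-1, (4|11)=+1; sign (−1)^0·-1^-3·+1^0 = -1.
(a,b)_5: α=-1, u≡4; β=2, v≡2 (mod 5); (4|5)=+1, (2|5)=-1; sign (−1)^0·+1^2·-1^-1 = -1.
(a,b)_17: α=2, u≡11; β=0, v≡12 (mod 17); (11|17)=-1, (12|17)=-1; sign (−1)^0·-1^0·-1^2 = +1.
(a,b)_13: α=0, u≡9; β=2, v≡5 (mod 13); (9|13)=+1, (5|13)=-1; sign (−1)^0·+1^2·-1^0 = +1.
(105, 462 / ℚ) ramifies at {5, 11}: a division algebra.

[5, 11]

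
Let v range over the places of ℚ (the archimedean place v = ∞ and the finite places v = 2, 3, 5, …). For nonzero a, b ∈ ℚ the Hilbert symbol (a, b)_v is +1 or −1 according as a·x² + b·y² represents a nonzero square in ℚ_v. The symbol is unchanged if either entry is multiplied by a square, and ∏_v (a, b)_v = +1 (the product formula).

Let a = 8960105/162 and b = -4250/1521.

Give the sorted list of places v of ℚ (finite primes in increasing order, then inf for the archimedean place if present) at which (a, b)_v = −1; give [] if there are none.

(a, b) ≡ (13090, -170) mod (ℚ^×)²; places V = {2, 3, 5, 7, 11, 13, 17, 37, ∞}.
(a,b)_13: α=0, u≡4; β=-2, v≡3 (mod 13); (4|13)=+1, (3|13)=+1; sign (−1)^0·+1^-2·+1^0 = +1.
(a,b)_2: α=-1, β=1; u≡1, v≡3 (mod 8); ε(u)ε(v)=0·1, αω(v)=-1·1, βω(u)=1·0; sum ≡ 1  ⇒  -1.
(a,b)_11: α=1, u≡2; β=0, v≡6 (mod 11); (2|11)=-1, (6|11)=-1; sign (−1)^0·-1^0·-1^1 = -1.
(a,b)_5: α=1, u≡3; β=3, v≡1 (mod 5); (3|5)=-1, (1|5)=+1; sign (−1)^0·-1^3·+1^1 = -1.
(a,b)_7: α=1, u≡2; β=0, v≡3 (mod 7); (2|7)=+1, (3|7)=-1; sign (−1)^0·+1^0·-1^1 = -1.
(a,b)_∞: sgn(13090)=+, sgn(-170)=−, so +1.
(a,b)_17: α=1, u≡11; β=1, v≡7 (mod 17); (11|17)=-1, (7|17)=-1; sign (−1)^0·-1^1·-1^1 = +1.
(a,b)_37: α=2, u≡5; β=0, v≡29 (mod 37); (5|37)=-1, (29|37)=-1; sign (−1)^0·-1^0·-1^2 = +1.
(a,b)_3: α=-4, u≡1; β=-2, v≡1 (mod 3); (1|3)=+1, (1|3)=+1; sign (−1)^0·+1^-2·+1^-4 = +1.
|Ram(13090, -170)| = 4, even; anisotropic at {2, 5, 7, 11}.

[2, 5, 7, 11]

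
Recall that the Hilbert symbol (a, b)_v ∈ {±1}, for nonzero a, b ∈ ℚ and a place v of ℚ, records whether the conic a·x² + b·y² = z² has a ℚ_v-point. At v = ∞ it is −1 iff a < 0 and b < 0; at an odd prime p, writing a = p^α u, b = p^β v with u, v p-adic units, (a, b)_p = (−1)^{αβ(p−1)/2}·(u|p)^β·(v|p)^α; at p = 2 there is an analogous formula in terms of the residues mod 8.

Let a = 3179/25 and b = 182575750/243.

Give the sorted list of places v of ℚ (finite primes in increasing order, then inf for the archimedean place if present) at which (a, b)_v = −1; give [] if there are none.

[2, 3]

(a, b) ≡ (11, 210) mod (ℚ^×)²; places V = {2, 3, 5, 7, 11, 17, 19, ∞}.
(a,b)_2: α=0, β=1; u≡3, v≡1 (mod 8); ε(u)ε(v)=1·0, αω(v)=0·0, βω(u)=1·1; sum ≡ 1  ⇒  -1.
(a,b)_3: α=0, u≡2; β=-5, v≡1 (mod 3); (2|3)=-1, (1|3)=+1; sign (−1)^0·-1^-5·+1^0 = -1.
(a,b)_∞: sgn(11)=+, sgn(210)=+, so +1.
(a,b)_17: α=2, u≡12; β=2, v≡6 (mod 17); (12|17)=-1, (6|17)=-1; sign (−1)^0·-1^2·-1^2 = +1.
(a,b)_19: α=0, u≡1; β=2, v≡17 (mod 19); (1|19)=+1, (17|19)=+1; sign (−1)^0·+1^2·+1^0 = +1.
(a,b)_7: α=0, u≡2; β=1, v≡1 (mod 7); (2|7)=+1, (1|7)=+1; sign (−1)^0·+1^1·+1^0 = +1.
(a,b)_11: α=1, u≡1; β=0, v≡5 (mod 11); (1|11)=+1, (5|11)=+1; sign (−1)^0·+1^0·+1^1 = +1.
(a,b)_5: α=-2, u≡4; β=3, v≡2 (mod 5); (4|5)=+1, (2|5)=-1; sign (−1)^0·+1^3·-1^-2 = +1.
Ram(11, 210) = {2, 3}; no ℚ_2-point on the conic.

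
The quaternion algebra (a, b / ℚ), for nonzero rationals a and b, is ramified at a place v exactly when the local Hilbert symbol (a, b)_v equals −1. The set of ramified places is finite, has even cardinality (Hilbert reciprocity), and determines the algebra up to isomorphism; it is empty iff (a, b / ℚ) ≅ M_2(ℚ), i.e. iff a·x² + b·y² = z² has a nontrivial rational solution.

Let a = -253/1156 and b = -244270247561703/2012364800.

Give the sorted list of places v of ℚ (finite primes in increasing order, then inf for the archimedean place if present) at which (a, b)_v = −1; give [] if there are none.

[11, 19, 23, inf]

(a, b) ≡ (-253, -81719) mod (ℚ^×)²; places V = {2, 3, 5, 11, 17, 19, 23, ∞}.
(a,b)_2: α=-2, β=-14; u≡3, v≡1 (mod 8); ε(u)ε(v)=1·0, αω(v)=-2·0, βω(u)=-14·1; sum ≡ 0  ⇒  +1.
(a,b)_5: α=0, u≡2; β=-2, v≡1 (mod 5); (2|5)=-1, (1|5)=+1; sign (−1)^0·-1^-2·+1^0 = +1.
(a,b)_11: α=1, u≡10; β=5, v≡8 (mod 11); (10|11)=-1, (8|11)=-1; sign (−1)^1·-1^5·-1^1 = -1.
(a,b)_3: α=0, u≡2; β=8, v≡1 (mod 3); (2|3)=-1, (1|3)=+1; sign (−1)^0·-1^8·+1^0 = +1.
(a,b)_19: α=0, u≡2; β=1, v≡3 (mod 19); (2|19)=-1, (3|19)=-1; sign (−1)^0·-1^1·-1^0 = -1.
(a,b)_∞: sgn(-253)=−, sgn(-81719)=−, so -1.
(a,b)_17: α=-2, u≡9; β=-3, v≡1 (mod 17); (9|17)=+1, (1|17)=+1; sign (−1)^0·+1^-3·+1^-2 = +1.
(a,b)_23: α=1, u≡2; β=3, v≡3 (mod 23); (2|23)=+1, (3|23)=+1; sign (−1)^1·+1^3·+1^1 = -1.
|Ram(-253, -81719)| = 4, even; anisotropic at {11, 19, 23, ∞}.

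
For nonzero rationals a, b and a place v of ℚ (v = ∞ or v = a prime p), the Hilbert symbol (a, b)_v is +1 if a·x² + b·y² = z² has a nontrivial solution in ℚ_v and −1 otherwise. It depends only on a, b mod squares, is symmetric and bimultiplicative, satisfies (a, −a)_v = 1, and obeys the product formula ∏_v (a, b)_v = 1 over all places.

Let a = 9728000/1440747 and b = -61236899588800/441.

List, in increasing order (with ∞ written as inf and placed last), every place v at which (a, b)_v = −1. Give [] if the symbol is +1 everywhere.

(a, b) ≡ (285, -293683) mod (ℚ^×)²; places V = {2, 3, 5, 7, 11, 13, 19, 29, 41, ∞}.
(a,b)_2: α=12, β=6; u≡5, v≡5 (mod 8); ε(u)ε(v)=0·0, αω(v)=12·1, βω(u)=6·1; sum ≡ 0  ⇒  +1.
(a,b)_3: α=-5, u≡2; β=-2, v≡2 (mod 3); (2|3)=-1, (2|3)=-1; sign (−1)^0·-1^-2·-1^-5 = -1.
(a,b)_19: α=1, u≡3; β=5, v≡9 (mod 19); (3|19)=-1, (9|19)=+1; sign (−1)^1·-1^5·+1^1 = +1.
(a,b)_5: α=3, u≡2; β=2, v≡3 (mod 5); (2|5)=-1, (3|5)=-1; sign (−1)^0·-1^2·-1^3 = -1.
(a,b)_29: α=0, u≡25; β=1, v≡25 (mod 29); (25|29)=+1, (25|29)=+1; sign (−1)^0·+1^1·+1^0 = +1.
(a,b)_∞: sgn(285)=+, sgn(-293683)=−, so +1.
(a,b)_7: α=-2, u≡3; β=-2, v≡1 (mod 7); (3|7)=-1, (1|7)=+1; sign (−1)^0·-1^-2·+1^-2 = +1.
(a,b)_41: α=0, u≡31; β=1, v≡38 (mod 41); (31|41)=+1, (38|41)=-1; sign (−1)^0·+1^1·-1^0 = +1.
(a,b)_13: α=0, u≡1; β=1, v≡12 (mod 13); (1|13)=+1, (12|13)=+1; sign (−1)^0·+1^1·+1^0 = +1.
(a,b)_11: α=-2, u≡8; β=0, v≡10 (mod 11); (8|11)=-1, (10|11)=-1; sign (−1)^0·-1^0·-1^-2 = +1.
Ram(285, -293683) = {3, 5}; no ℚ_3-point on the conic.

[3, 5]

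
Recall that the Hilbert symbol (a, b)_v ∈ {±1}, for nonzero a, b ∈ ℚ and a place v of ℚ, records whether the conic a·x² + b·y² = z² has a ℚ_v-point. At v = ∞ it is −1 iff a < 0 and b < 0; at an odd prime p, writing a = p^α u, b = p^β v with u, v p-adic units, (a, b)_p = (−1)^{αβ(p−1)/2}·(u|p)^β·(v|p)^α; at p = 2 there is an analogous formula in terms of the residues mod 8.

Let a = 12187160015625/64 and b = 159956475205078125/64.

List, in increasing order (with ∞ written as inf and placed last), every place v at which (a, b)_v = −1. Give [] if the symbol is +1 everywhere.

[3, 7]

Mod squares: a ≡ 13209, b ≡ 629. Check v ∈ {∞, 2, 3, 5, 7, 17, 37}.
v=2: v_2(a)=-6, v_2(b)=-6; units ≡ 1, 5 (mod 8); ε·ε+αω+βω = 0·0+-6·1+-6·0 ≡ 0  ⇒  (a,b)_2 = +1.
v=5: a=5^6·(≡4), b=5^10·(≡4) mod 5; (4|5)=+1, (4|5)=+1; (−1)^{6·10·2}·(+1)^10·(+1)^6 = +1.
v=37: a=37^1·(≡20), b=37^1·(≡22) mod 37; (20|37)=-1, (22|37)=-1; (−1)^{1·1·18}·(-1)^1·(-1)^1 = +1.
v=17: a=17^1·(≡3), b=17^1·(≡3) mod 17; (3|17)=-1, (3|17)=-1; (−1)^{1·1·8}·(-1)^1·(-1)^1 = +1.
v=3: a=3^11·(≡2), b=3^12·(≡2) mod 3; (2|3)=-1, (2|3)=-1; (−1)^{11·12·1}·(-1)^12·(-1)^11 = -1.
v=7: a=7^1·(≡2), b=7^2·(≡5) mod 7; (2|7)=+1, (5|7)=-1; (−1)^{1·2·3}·(+1)^2·(-1)^1 = -1.
v=∞: 13209 > 0 and 629 > 0  ⇒  (a,b)_∞ = +1.
(13209, 629 / ℚ) ramifies at {3, 7}: a division algebra.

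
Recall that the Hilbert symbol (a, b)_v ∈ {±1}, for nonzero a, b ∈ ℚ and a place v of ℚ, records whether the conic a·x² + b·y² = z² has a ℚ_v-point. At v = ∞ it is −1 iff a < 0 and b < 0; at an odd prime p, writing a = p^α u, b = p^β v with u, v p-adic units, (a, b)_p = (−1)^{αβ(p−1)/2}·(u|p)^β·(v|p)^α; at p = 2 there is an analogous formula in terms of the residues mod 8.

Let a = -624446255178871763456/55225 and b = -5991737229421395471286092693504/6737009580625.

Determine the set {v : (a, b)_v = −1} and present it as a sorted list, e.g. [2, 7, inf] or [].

[7, 13, 43, inf]

(a, b) ≡ (-434, -89999) mod (ℚ^×)²; places V = {2, 3, 5, 7, 13, 17, 23, 31, 43, 47, ∞}.
(a,b)_7: α=7, u≡2; β=5, v≡2 (mod 7); (2|7)=+1, (2|7)=+1; sign (−1)^1·+1^5·+1^7 = -1.
(a,b)_3: α=0, u≡1; β=2, v≡1 (mod 3); (1|3)=+1, (1|3)=+1; sign (−1)^0·+1^2·+1^0 = +1.
(a,b)_2: α=9, β=26; u≡7, v≡1 (mod 8); ε(u)ε(v)=1·0, αω(v)=9·0, βω(u)=26·0; sum ≡ 0  ⇒  +1.
(a,b)_23: α=2, u≡12; β=3, v≡20 (mod 23); (12|23)=+1, (20|23)=-1; sign (−1)^0·+1^3·-1^2 = +1.
(a,b)_43: α=2, u≡30; β=3, v≡25 (mod 43); (30|43)=-1, (25|43)=+1; sign (−1)^0·-1^3·+1^2 = -1.
(a,b)_13: α=2, u≡5; β=3, v≡8 (mod 13); (5|13)=-1, (8|13)=-1; sign (−1)^0·-1^3·-1^2 = -1.
(a,b)_31: α=1, u≡11; β=2, v≡25 (mod 31); (11|31)=-1, (25|31)=+1; sign (−1)^0·-1^2·+1^1 = +1.
(a,b)_47: α=-2, u≡9; β=-6, v≡36 (mod 47); (9|47)=+1, (36|47)=+1; sign (−1)^0·+1^-6·+1^-2 = +1.
(a,b)_∞: sgn(-434)=−, sgn(-89999)=−, so -1.
(a,b)_5: α=-2, u≡1; β=-4, v≡4 (mod 5); (1|5)=+1, (4|5)=+1; sign (−1)^0·+1^-4·+1^-2 = +1.
(a,b)_17: α=2, u≡13; β=2, v≡9 (mod 17); (13|17)=+1, (9|17)=+1; sign (−1)^0·+1^2·+1^2 = +1.
Ram(-434, -89999) = {7, 13, 43, ∞}; no ℚ_7-point on the conic.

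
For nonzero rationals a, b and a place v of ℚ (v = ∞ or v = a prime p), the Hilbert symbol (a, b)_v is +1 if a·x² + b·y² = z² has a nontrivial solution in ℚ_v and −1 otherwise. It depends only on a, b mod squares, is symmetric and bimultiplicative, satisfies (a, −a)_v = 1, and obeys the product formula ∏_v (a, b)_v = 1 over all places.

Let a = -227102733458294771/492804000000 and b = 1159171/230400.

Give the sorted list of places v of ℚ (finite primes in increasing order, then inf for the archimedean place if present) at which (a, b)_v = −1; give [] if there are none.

[23, 29]

Mod squares: a ≡ -11339, b ≡ 19. Check v ∈ {∞, 2, 3, 5, 7, 11, 13, 17, 19, 23, 29}.
v=13: a=13^-2·(≡10), b=13^2·(≡8) mod 13; (10|13)=+1, (8|13)=-1; (−1)^{-2·2·6}·(+1)^2·(-1)^-2 = +1.
v=19: a=19^4·(≡7), b=19^3·(≡6) mod 19; (7|19)=+1, (6|19)=+1; (−1)^{4·3·9}·(+1)^3·(+1)^4 = +1.
v=7: a=7^4·(≡4), b=7^0·(≡3) mod 7; (4|7)=+1, (3|7)=-1; (−1)^{4·0·3}·(+1)^0·(-1)^4 = +1.
v=29: a=29^1·(≡10), b=29^0·(≡15) mod 29; (10|29)=-1, (15|29)=-1; (−1)^{1·0·14}·(-1)^0·(-1)^1 = -1.
v=2: v_2(a)=-8, v_2(b)=-10; units ≡ 5, 3 (mod 8); ε·ε+αω+βω = 0·1+-8·1+-10·1 ≡ 0  ⇒  (a,b)_2 = +1.
v=3: a=3^-6·(≡1), b=3^-2·(≡1) mod 3; (1|3)=+1, (1|3)=+1; (−1)^{-6·-2·1}·(+1)^-2·(+1)^-6 = +1.
v=5: a=5^-6·(≡4), b=5^-2·(≡1) mod 5; (4|5)=+1, (1|5)=+1; (−1)^{-6·-2·2}·(+1)^-2·(+1)^-6 = +1.
v=23: a=23^3·(≡1), b=23^0·(≡7) mod 23; (1|23)=+1, (7|23)=-1; (−1)^{3·0·11}·(+1)^0·(-1)^3 = -1.
v=∞: -11339 < 0 and 19 > 0  ⇒  (a,b)_∞ = +1.
v=11: a=11^2·(≡6), b=11^0·(≡7) mod 11; (6|11)=-1, (7|11)=-1; (−1)^{2·0·5}·(-1)^0·(-1)^2 = +1.
v=17: a=17^1·(≡16), b=17^0·(≡8) mod 17; (16|17)=+1, (8|17)=+1; (−1)^{1·0·8}·(+1)^0·(+1)^1 = +1.
|Ram(-11339, 19)| = 2, even; anisotropic at {23, 29}.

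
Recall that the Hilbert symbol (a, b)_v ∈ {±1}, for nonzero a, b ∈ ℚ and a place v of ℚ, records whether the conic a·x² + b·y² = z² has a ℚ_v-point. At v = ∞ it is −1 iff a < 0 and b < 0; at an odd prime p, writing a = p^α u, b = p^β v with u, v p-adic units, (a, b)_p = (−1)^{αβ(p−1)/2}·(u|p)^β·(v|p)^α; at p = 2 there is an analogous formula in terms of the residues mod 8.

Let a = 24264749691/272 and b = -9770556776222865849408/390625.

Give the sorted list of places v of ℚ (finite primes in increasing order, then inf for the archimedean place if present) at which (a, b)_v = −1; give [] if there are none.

Mod squares: a ≡ 62871627, b ≡ -210273. Check v ∈ {∞, 2, 3, 5, 7, 13, 17, 19, 23, 31}.
v=17: a=17^-1·(≡15), b=17^3·(≡6) mod 17; (15|17)=+1, (6|17)=-1; (−1)^{-1·3·8}·(+1)^3·(-1)^-1 = -1.
v=19: a=19^1·(≡13), b=19^3·(≡15) mod 19; (13|19)=-1, (15|19)=-1; (−1)^{1·3·9}·(-1)^3·(-1)^1 = -1.
v=13: a=13^1·(≡6), b=13^2·(≡8) mod 13; (6|13)=-1, (8|13)=-1; (−1)^{1·2·6}·(-1)^2·(-1)^1 = -1.
v=2: v_2(a)=-4, v_2(b)=6; units ≡ 3, 7 (mod 8); ε·ε+αω+βω = 1·1+-4·0+6·1 ≡ 1  ⇒  (a,b)_2 = -1.
v=3: a=3^9·(≡1), b=3^5·(≡1) mod 3; (1|3)=+1, (1|3)=+1; (−1)^{9·5·1}·(+1)^5·(+1)^9 = -1.
v=∞: 62871627 > 0 and -210273 < 0  ⇒  (a,b)_∞ = +1.
v=7: a=7^1·(≡5), b=7^1·(≡5) mod 7; (5|7)=-1, (5|7)=-1; (−1)^{1·1·3}·(-1)^1·(-1)^1 = -1.
v=23: a=23^1·(≡17), b=23^2·(≡8) mod 23; (17|23)=-1, (8|23)=+1; (−1)^{1·2·11}·(-1)^2·(+1)^1 = +1.
v=31: a=31^1·(≡16), b=31^3·(≡15) mod 31; (16|31)=+1, (15|31)=-1; (−1)^{1·3·15}·(+1)^3·(-1)^1 = +1.
v=5: a=5^0·(≡3), b=5^-8·(≡2) mod 5; (3|5)=-1, (2|5)=-1; (−1)^{0·-8·2}·(-1)^-8·(-1)^0 = +1.
|Ram(62871627, -210273)| = 6, even; anisotropic at {2, 3, 7, 13, 17, 19}.

[2, 3, 7, 13, 17, 19]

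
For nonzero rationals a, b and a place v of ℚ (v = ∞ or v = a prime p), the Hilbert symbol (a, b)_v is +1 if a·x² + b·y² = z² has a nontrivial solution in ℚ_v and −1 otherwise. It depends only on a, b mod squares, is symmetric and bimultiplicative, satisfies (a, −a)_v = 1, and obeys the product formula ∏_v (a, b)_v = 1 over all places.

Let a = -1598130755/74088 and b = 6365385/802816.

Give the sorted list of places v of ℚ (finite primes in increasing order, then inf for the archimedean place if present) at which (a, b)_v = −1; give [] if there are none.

Mod squares: a ≡ -6510, b ≡ 465. Check v ∈ {∞, 2, 3, 5, 7, 13, 19, 31}.
v=3: a=3^-3·(≡2), b=3^5·(≡2) mod 3; (2|3)=-1, (2|3)=-1; (−1)^{-3·5·1}·(-1)^5·(-1)^-3 = -1.
v=2: v_2(a)=-3, v_2(b)=-14; units ≡ 1, 1 (mod 8); ε·ε+αω+βω = 0·0+-3·0+-14·0 ≡ 0  ⇒  (a,b)_2 = +1.
v=19: a=19^2·(≡1), b=19^0·(≡9) mod 19; (1|19)=+1, (9|19)=+1; (−1)^{2·0·9}·(+1)^0·(+1)^2 = +1.
v=5: a=5^1·(≡3), b=5^1·(≡2) mod 5; (3|5)=-1, (2|5)=-1; (−1)^{1·1·2}·(-1)^1·(-1)^1 = +1.
v=13: a=13^4·(≡10), b=13^2·(≡4) mod 13; (10|13)=+1, (4|13)=+1; (−1)^{4·2·6}·(+1)^2·(+1)^4 = +1.
v=31: a=31^1·(≡4), b=31^1·(≡30) mod 31; (4|31)=+1, (30|31)=-1; (−1)^{1·1·15}·(+1)^1·(-1)^1 = +1.
v=7: a=7^-3·(≡4), b=7^-2·(≡3) mod 7; (4|7)=+1, (3|7)=-1; (−1)^{-3·-2·3}·(+1)^-2·(-1)^-3 = -1.
v=∞: -6510 < 0 and 465 > 0  ⇒  (a,b)_∞ = +1.
(-6510, 465 / ℚ) ramifies at {3, 7}: a division algebra.

[3, 7]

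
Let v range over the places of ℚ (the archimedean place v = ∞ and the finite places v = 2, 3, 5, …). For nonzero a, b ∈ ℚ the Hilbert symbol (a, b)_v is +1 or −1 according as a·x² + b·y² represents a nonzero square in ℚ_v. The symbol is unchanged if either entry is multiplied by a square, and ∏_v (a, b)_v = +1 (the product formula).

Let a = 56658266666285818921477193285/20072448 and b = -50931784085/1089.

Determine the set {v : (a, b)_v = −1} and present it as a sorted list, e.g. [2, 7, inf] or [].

[2, 5, 13, 19, 37, 43]

(a, b) ≡ (3929770, -1964885) mod (ℚ^×)²; places V = {2, 3, 5, 7, 11, 13, 19, 23, 37, 41, 43, ∞}.
(a,b)_11: α=-2, u≡9; β=-2, v≡3 (mod 11); (9|11)=+1, (3|11)=+1; sign (−1)^0·+1^-2·+1^-2 = +1.
(a,b)_5: α=1, u≡4; β=1, v≡2 (mod 5); (4|5)=+1, (2|5)=-1; sign (−1)^0·+1^1·-1^1 = -1.
(a,b)_43: α=3, u≡35; β=1, v≡35 (mod 43); (35|43)=+1, (35|43)=+1; sign (−1)^1·+1^1·+1^3 = -1.
(a,b)_23: α=4, u≡8; β=2, v≡22 (mod 23); (8|23)=+1, (22|23)=-1; sign (−1)^0·+1^2·-1^4 = +1.
(a,b)_37: α=5, u≡24; β=1, v≡10 (mod 37); (24|37)=-1, (10|37)=+1; sign (−1)^0·-1^1·+1^5 = -1.
(a,b)_2: α=-11, β=0; u≡5, v≡3 (mod 8); ε(u)ε(v)=0·1, αω(v)=-11·1, βω(u)=0·1; sum ≡ 1  ⇒  -1.
(a,b)_3: α=-4, u≡1; β=-2, v≡1 (mod 3); (1|3)=+1, (1|3)=+1; sign (−1)^0·+1^-2·+1^-4 = +1.
(a,b)_13: α=1, u≡3; β=1, v≡2 (mod 13); (3|13)=+1, (2|13)=-1; sign (−1)^0·+1^1·-1^1 = -1.
(a,b)_41: α=2, u≡31; β=0, v≡21 (mod 41); (31|41)=+1, (21|41)=+1; sign (−1)^0·+1^0·+1^2 = +1.
(a,b)_19: α=3, u≡2; β=1, v≡8 (mod 19); (2|19)=-1, (8|19)=-1; sign (−1)^1·-1^1·-1^3 = -1.
(a,b)_7: α=2, u≡3; β=2, v≡1 (mod 7); (3|7)=-1, (1|7)=+1; sign (−1)^0·-1^2·+1^2 = +1.
(a,b)_∞: sgn(3929770)=+, sgn(-1964885)=−, so +1.
(3929770, -1964885 / ℚ) ramifies at {2, 5, 13, 19, 37, 43}: a division algebra.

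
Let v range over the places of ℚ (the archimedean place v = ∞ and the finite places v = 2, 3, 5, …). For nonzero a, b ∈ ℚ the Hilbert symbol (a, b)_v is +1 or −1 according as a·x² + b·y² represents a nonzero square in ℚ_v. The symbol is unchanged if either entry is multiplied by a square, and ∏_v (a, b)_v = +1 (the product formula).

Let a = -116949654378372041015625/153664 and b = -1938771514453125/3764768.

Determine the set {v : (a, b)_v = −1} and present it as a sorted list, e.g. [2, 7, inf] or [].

Mod squares: a ≡ -17, b ≡ -2346. Check v ∈ {∞, 2, 3, 5, 7, 11, 17, 23}.
v=17: a=17^5·(≡13), b=17^3·(≡13) mod 17; (13|17)=+1, (13|17)=+1; (−1)^{5·3·8}·(+1)^3·(+1)^5 = +1.
v=7: a=7^-4·(≡4), b=7^-6·(≡3) mod 7; (4|7)=+1, (3|7)=-1; (−1)^{-4·-6·3}·(+1)^-6·(-1)^-4 = +1.
v=23: a=23^2·(≡9), b=23^1·(≡18) mod 23; (9|23)=+1, (18|23)=+1; (−1)^{2·1·11}·(+1)^1·(+1)^2 = +1.
v=2: v_2(a)=-6, v_2(b)=-5; units ≡ 7, 3 (mod 8); ε·ε+αω+βω = 1·1+-6·1+-5·0 ≡ 1  ⇒  (a,b)_2 = -1.
v=11: a=11^6·(≡4), b=11^4·(≡10) mod 11; (4|11)=+1, (10|11)=-1; (−1)^{6·4·5}·(+1)^4·(-1)^6 = +1.
v=∞: -17 < 0 and -2346 < 0  ⇒  (a,b)_∞ = -1.
v=5: a=5^10·(≡2), b=5^8·(≡1) mod 5; (2|5)=-1, (1|5)=+1; (−1)^{10·8·2}·(-1)^8·(+1)^10 = +1.
v=3: a=3^2·(≡1), b=3^1·(≡1) mod 3; (1|3)=+1, (1|3)=+1; (−1)^{2·1·1}·(+1)^1·(+1)^2 = +1.
|Ram(-17, -2346)| = 2, even; anisotropic at {2, ∞}.

[2, inf]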